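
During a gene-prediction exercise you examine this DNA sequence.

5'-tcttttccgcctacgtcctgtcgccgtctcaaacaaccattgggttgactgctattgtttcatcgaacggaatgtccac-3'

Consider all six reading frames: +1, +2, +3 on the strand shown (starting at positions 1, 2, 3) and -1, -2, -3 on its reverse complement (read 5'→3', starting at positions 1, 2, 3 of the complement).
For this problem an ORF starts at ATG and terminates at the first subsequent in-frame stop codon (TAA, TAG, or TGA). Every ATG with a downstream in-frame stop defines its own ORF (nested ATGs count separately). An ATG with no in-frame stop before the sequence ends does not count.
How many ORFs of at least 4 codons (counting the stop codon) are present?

Reverse complement (5'→3'): GTGGACATTCCGTTCGATGAAACAATAGCAGTCAACCCAATGGTTGTTTGAGACGGCGACAGGACGTAGGCGGAAAAGA
Frame +1: TCT TTT CCG CCT ACG TCC TGT CGC CGT CTC AAA CAA CCA TTG GGT TGA CTG CTA TTG TTT CAT CGA ACG GAA TGT CCA — no ATG→stop ORF.
Frame +2: CTT TTC CGC CTA CGT CCT GTC GCC GTC TCA AAC AAC CAT TGG GTT GAC TGC TAT TGT TTC ATC GAA CGG AAT GTC CAC — no ATG→stop ORF.
Frame +3: TTT TCC GCC TAC GTC CTG TCG CCG TCT CAA ACA ACC ATT GGG TTG ACT GCT ATT GTT TCA TCG AAC GGA ATG TCC — no ATG→stop ORF.
Frame -1: GTG GAC ATT CCG TTC GAT GAA ACA ATA GCA GTC AAC CCA ATG GTT GTT TGA GAC GGC GAC AGG ACG TAG GCG GAA AAG — ATG at 40, stop TGA at 49 → 12 nt.
Frame -2: TGG ACA TTC CGT TCG ATG AAA CAA TAG CAG TCA ACC CAA TGG TTG TTT GAG ACG GCG ACA GGA CGT AGG CGG AAA AGA — ATG at 17, stop TAG at 26 → 12 nt.
Frame -3: GGA CAT TCC GTT CGA TGA AAC AAT AGC AGT CAA CCC AAT GGT TGT TTG AGA CGG CGA CAG GAC GTA GGC GGA AAA — no ATG→stop ORF.
ORFs ≥ 4 codons: frame -1 40–51 (4 codons), frame -2 17–28 (4 codons). Count = 2.

2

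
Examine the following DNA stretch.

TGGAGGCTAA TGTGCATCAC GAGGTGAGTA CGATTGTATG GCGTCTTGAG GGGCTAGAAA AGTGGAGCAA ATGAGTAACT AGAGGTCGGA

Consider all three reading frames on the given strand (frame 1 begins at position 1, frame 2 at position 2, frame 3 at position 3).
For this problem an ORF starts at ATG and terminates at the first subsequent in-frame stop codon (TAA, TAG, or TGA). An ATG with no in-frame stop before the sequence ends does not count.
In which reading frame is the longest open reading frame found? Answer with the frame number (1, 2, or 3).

Frame 1: TGG AGG CTA ATG TGC ATC ACG AGG TGA GTA CGA TTG TAT GGC GTC TTG AGG GGC TAG AAA AGT GGA GCA AAT GAG TAA CTA GAG GTC GGA — ATG at 10, stop TGA at 25 → 18 nt.
Frame 2: GGA GGC TAA TGT GCA TCA CGA GGT GAG TAC GAT TGT ATG GCG TCT TGA GGG GCT AGA AAA GTG GAG CAA ATG AGT AAC TAG AGG TCG — ATG at 38, stop TGA at 47 → 12 nt; ATG at 71, stop TAG at 80 → 12 nt.
Frame 3: GAG GCT AAT GTG CAT CAC GAG GTG AGT ACG ATT GTA TGG CGT CTT GAG GGG CTA GAA AAG TGG AGC AAA TGA GTA ACT AGA GGT CGG — no ATG→stop ORF.
Longest ORF is 18 nt in frame 1 (positions 10–27).

1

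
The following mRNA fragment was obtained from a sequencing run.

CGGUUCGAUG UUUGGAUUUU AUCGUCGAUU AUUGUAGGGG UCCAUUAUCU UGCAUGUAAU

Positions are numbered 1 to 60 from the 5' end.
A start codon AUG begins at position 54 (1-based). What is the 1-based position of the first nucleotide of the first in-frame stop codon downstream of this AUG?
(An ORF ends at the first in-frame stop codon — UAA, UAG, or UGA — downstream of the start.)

Codons from position 54: AUG (54–56), UAA (57–59).
UAA is a stop codon; it begins at position 57.

57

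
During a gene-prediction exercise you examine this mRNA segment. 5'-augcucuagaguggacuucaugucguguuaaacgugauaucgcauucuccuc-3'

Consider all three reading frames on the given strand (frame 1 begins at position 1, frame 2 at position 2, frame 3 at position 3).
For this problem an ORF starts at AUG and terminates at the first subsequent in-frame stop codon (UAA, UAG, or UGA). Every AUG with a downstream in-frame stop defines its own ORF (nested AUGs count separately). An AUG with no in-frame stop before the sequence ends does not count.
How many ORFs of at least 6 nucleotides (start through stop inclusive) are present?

2

Frame 1: AUG CUC UAG AGU GGA CUU CAU GUC GUG UUA AAC GUG AUA UCG CAU UCU CCU — AUG at 1, stop UAG at 7 → 9 nt.
Frame 2: UGC UCU AGA GUG GAC UUC AUG UCG UGU UAA ACG UGA UAU CGC AUU CUC CUC — AUG at 20, stop UAA at 29 → 12 nt.
Frame 3: GCU CUA GAG UGG ACU UCA UGU CGU GUU AAA CGU GAU AUC GCA UUC UCC — no AUG→stop ORF.
ORFs ≥ 6 nucleotides: frame 1 1–9 (9 nucleotides), frame 2 20–31 (12 nucleotides). Count = 2.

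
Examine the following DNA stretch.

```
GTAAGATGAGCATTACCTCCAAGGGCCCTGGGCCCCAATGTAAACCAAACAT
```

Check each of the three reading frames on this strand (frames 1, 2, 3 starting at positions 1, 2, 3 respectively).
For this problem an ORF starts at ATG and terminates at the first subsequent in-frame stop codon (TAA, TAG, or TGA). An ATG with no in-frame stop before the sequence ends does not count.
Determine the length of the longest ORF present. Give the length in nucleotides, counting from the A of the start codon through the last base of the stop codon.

Frame 1: GTA AGA TGA GCA TTA CCT CCA AGG GCC CTG GGC CCC AAT GTA AAC CAA ACA — no ATG→stop ORF.
Frame 2: TAA GAT GAG CAT TAC CTC CAA GGG CCC TGG GCC CCA ATG TAA ACC AAA CAT — ATG at 38, stop TAA at 41 → 6 nt.
Frame 3: AAG ATG AGC ATT ACC TCC AAG GGC CCT GGG CCC CAA TGT AAA CCA AAC — no ATG→stop ORF.
Longest: frame 2, positions 38–43, 6 nt = 2 codons = 1 aa. → 6 nucleotides.

6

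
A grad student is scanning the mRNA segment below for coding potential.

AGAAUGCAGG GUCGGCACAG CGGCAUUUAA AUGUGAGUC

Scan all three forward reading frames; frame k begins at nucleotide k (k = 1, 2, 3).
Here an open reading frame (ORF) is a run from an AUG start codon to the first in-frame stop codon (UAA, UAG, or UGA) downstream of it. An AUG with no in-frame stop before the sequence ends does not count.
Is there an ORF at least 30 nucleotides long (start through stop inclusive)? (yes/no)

Frame 1: AGA AUG CAG GGU CGG CAC AGC GGC AUU UAA AUG UGA GUC — AUG at 4, stop UAA at 28 → 27 nt; AUG at 31, stop UGA at 34 → 6 nt.
Frame 2: GAA UGC AGG GUC GGC ACA GCG GCA UUU AAA UGU GAG — no AUG→stop ORF.
Frame 3: AAU GCA GGG UCG GCA CAG CGG CAU UUA AAU GUG AGU — no AUG→stop ORF.
Largest ORF found is 27 nucleotides < 30, so no.

no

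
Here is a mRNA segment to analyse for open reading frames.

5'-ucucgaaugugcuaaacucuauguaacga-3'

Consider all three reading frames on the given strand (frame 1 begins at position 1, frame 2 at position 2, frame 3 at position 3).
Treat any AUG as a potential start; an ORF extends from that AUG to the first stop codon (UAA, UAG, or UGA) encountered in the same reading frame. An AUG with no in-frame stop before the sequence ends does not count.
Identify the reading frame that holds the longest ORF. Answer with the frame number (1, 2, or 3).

1

Frame 1: UCU CGA AUG UGC UAA ACU CUA UGU AAC — AUG at 7, stop UAA at 13 → 9 nt.
Frame 2: CUC GAA UGU GCU AAA CUC UAU GUA ACG — no AUG→stop ORF.
Frame 3: UCG AAU GUG CUA AAC UCU AUG UAA CGA — AUG at 21, stop UAA at 24 → 6 nt.
Longest ORF is 9 nt in frame 1 (positions 7–15).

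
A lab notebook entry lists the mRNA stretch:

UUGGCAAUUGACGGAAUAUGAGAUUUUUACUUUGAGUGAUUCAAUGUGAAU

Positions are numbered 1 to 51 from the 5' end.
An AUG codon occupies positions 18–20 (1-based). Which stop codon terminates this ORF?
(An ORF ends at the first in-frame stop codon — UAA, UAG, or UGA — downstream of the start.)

Codons from position 18: AUG (18–20), AGA (21–23), UUU (24–26), UUA (27–29), CUU (30–32), UGA (33–35).
The first in-frame stop codon is UGA.

UGA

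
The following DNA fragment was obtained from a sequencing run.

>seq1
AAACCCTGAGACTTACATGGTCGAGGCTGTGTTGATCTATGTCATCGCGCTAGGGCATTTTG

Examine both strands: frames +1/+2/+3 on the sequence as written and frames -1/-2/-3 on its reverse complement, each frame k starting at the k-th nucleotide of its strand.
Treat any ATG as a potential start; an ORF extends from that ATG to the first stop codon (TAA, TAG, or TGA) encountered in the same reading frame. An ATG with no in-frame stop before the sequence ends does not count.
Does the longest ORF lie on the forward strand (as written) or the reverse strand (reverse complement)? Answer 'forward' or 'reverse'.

Reverse complement (5'→3'): CAAAATGCCCTAGCGCGATGACATAGATCAACACAGCCTCGACCATGTAAGTCTCAGGGTTT
Frame +1: AAA CCC TGA GAC TTA CAT GGT CGA GGC TGT GTT GAT CTA TGT CAT CGC GCT AGG GCA TTT — no ATG→stop ORF.
Frame +2: AAC CCT GAG ACT TAC ATG GTC GAG GCT GTG TTG ATC TAT GTC ATC GCG CTA GGG CAT TTT — no ATG→stop ORF.
Frame +3: ACC CTG AGA CTT ACA TGG TCG AGG CTG TGT TGA TCT ATG TCA TCG CGC TAG GGC ATT TTG — ATG at 39, stop TAG at 51 → 15 nt.
Frame -1: CAA AAT GCC CTA GCG CGA TGA CAT AGA TCA ACA CAG CCT CGA CCA TGT AAG TCT CAG GGT — no ATG→stop ORF.
Frame -2: AAA ATG CCC TAG CGC GAT GAC ATA GAT CAA CAC AGC CTC GAC CAT GTA AGT CTC AGG GTT — ATG at 5, stop TAG at 11 → 9 nt.
Frame -3: AAA TGC CCT AGC GCG ATG ACA TAG ATC AAC ACA GCC TCG ACC ATG TAA GTC TCA GGG TTT — ATG at 18, stop TAG at 24 → 9 nt; ATG at 45, stop TAA at 48 → 6 nt.
Forward-strand max 15 nt; reverse-strand max 9 nt. The forward strand has the longer ORF.

forward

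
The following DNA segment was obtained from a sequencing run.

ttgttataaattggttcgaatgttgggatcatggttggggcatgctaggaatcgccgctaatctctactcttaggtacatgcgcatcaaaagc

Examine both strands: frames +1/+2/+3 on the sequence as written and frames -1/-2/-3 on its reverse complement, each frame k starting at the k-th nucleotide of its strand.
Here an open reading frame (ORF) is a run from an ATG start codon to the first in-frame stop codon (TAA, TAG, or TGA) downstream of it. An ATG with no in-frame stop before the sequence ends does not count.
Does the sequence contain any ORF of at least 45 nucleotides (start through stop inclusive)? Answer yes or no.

no

Reverse complement (5'→3'): GCTTTTGATGCGCATGTACCTAAGAGTAGAGATTAGCGGCGATTCCTAGCATGCCCCAACCATGATCCCAACATTCGAACCAATTTATAACAA
Frame +1: TTG TTA TAA ATT GGT TCG AAT GTT GGG ATC ATG GTT GGG GCA TGC TAG GAA TCG CCG CTA ATC TCT ACT CTT AGG TAC ATG CGC ATC AAA AGC — ATG at 31, stop TAG at 46 → 18 nt.
Frame +2: TGT TAT AAA TTG GTT CGA ATG TTG GGA TCA TGG TTG GGG CAT GCT AGG AAT CGC CGC TAA TCT CTA CTC TTA GGT ACA TGC GCA TCA AAA — ATG at 20, stop TAA at 59 → 42 nt.
Frame +3: GTT ATA AAT TGG TTC GAA TGT TGG GAT CAT GGT TGG GGC ATG CTA GGA ATC GCC GCT AAT CTC TAC TCT TAG GTA CAT GCG CAT CAA AAG — ATG at 42, stop TAG at 72 → 33 nt.
Frame -1: GCT TTT GAT GCG CAT GTA CCT AAG AGT AGA GAT TAG CGG CGA TTC CTA GCA TGC CCC AAC CAT GAT CCC AAC ATT CGA ACC AAT TTA TAA CAA — no ATG→stop ORF.
Frame -2: CTT TTG ATG CGC ATG TAC CTA AGA GTA GAG ATT AGC GGC GAT TCC TAG CAT GCC CCA ACC ATG ATC CCA ACA TTC GAA CCA ATT TAT AAC — ATG at 8, stop TAG at 47 → 42 nt; ATG at 14, stop TAG at 47 → 36 nt.
Frame -3: TTT TGA TGC GCA TGT ACC TAA GAG TAG AGA TTA GCG GCG ATT CCT AGC ATG CCC CAA CCA TGA TCC CAA CAT TCG AAC CAA TTT ATA ACA — ATG at 51, stop TGA at 63 → 15 nt.
Largest ORF found is 42 nucleotides < 45, so no.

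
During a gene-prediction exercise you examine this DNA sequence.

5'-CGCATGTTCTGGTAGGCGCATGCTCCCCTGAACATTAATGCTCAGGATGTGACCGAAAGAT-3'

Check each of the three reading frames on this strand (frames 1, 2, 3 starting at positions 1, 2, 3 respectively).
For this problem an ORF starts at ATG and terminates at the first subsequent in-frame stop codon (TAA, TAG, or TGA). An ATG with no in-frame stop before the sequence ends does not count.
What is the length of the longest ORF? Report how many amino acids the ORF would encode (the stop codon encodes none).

4

Frame 1: CGC ATG TTC TGG TAG GCG CAT GCT CCC CTG AAC ATT AAT GCT CAG GAT GTG ACC GAA AGA — ATG at 4, stop TAG at 13 → 12 nt.
Frame 2: GCA TGT TCT GGT AGG CGC ATG CTC CCC TGA ACA TTA ATG CTC AGG ATG TGA CCG AAA GAT — ATG at 20, stop TGA at 29 → 12 nt; ATG at 38, stop TGA at 50 → 15 nt; ATG at 47, stop TGA at 50 → 6 nt.
Frame 3: CAT GTT CTG GTA GGC GCA TGC TCC CCT GAA CAT TAA TGC TCA GGA TGT GAC CGA AAG — no ATG→stop ORF.
Longest: frame 2, positions 38–52, 15 nt = 5 codons = 4 aa. → 4 amino acids.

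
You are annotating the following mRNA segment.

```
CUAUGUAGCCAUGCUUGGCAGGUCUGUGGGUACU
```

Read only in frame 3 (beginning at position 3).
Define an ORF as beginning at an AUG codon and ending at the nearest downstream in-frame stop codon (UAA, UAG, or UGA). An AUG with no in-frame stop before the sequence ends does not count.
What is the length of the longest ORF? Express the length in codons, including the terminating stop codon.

Frame 3: AUG UAG CCA UGC UUG GCA GGU CUG UGG GUA — AUG at 3, stop UAG at 6 → 6 nt.
Longest: frame 3, positions 3–8, 6 nt = 2 codons = 1 aa. → 2 codons.

2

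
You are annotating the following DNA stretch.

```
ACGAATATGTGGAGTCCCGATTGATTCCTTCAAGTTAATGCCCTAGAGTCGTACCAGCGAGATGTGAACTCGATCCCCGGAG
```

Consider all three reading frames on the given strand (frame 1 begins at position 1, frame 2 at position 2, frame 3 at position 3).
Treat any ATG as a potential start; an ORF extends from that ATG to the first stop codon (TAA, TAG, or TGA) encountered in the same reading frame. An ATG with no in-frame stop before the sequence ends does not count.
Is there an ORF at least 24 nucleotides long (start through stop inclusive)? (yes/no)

no

Frame 1: ACG AAT ATG TGG AGT CCC GAT TGA TTC CTT CAA GTT AAT GCC CTA GAG TCG TAC CAG CGA GAT GTG AAC TCG ATC CCC GGA — ATG at 7, stop TGA at 22 → 18 nt.
Frame 2: CGA ATA TGT GGA GTC CCG ATT GAT TCC TTC AAG TTA ATG CCC TAG AGT CGT ACC AGC GAG ATG TGA ACT CGA TCC CCG GAG — ATG at 38, stop TAG at 44 → 9 nt; ATG at 62, stop TGA at 65 → 6 nt.
Frame 3: GAA TAT GTG GAG TCC CGA TTG ATT CCT TCA AGT TAA TGC CCT AGA GTC GTA CCA GCG AGA TGT GAA CTC GAT CCC CGG — no ATG→stop ORF.
Largest ORF found is 18 nucleotides < 24, so no.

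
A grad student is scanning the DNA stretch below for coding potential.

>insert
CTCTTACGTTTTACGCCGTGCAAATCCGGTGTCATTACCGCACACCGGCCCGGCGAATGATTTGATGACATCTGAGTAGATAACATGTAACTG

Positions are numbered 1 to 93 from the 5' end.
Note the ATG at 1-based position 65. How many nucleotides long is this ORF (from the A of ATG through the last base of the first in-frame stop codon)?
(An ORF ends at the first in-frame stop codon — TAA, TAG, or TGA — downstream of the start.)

Codons from position 65: ATG (65–67), ACA (68–70), TCT (71–73), GAG (74–76), TAG (77–79).
TAG is the first in-frame stop; ORF spans 65–79, 15 nucleotides.

15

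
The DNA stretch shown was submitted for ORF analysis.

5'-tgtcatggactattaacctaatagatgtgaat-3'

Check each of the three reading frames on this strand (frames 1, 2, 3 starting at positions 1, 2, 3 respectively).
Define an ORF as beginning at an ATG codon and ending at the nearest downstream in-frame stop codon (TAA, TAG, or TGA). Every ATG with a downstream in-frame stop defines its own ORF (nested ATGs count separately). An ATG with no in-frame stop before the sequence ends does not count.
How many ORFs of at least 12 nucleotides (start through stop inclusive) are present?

1

Frame 1: TGT CAT GGA CTA TTA ACC TAA TAG ATG TGA — ATG at 25, stop TGA at 28 → 6 nt.
Frame 2: GTC ATG GAC TAT TAA CCT AAT AGA TGT GAA — ATG at 5, stop TAA at 14 → 12 nt.
Frame 3: TCA TGG ACT ATT AAC CTA ATA GAT GTG AAT — no ATG→stop ORF.
ORFs ≥ 12 nucleotides: frame 2 5–16 (12 nucleotides). Count = 1.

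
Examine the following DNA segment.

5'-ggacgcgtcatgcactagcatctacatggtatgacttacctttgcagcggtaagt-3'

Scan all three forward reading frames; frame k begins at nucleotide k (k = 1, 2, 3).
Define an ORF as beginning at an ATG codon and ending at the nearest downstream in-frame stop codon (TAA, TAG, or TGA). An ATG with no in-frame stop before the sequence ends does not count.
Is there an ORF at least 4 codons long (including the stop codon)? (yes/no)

no

Frame 1: GGA CGC GTC ATG CAC TAG CAT CTA CAT GGT ATG ACT TAC CTT TGC AGC GGT AAG — ATG at 10, stop TAG at 16 → 9 nt.
Frame 2: GAC GCG TCA TGC ACT AGC ATC TAC ATG GTA TGA CTT ACC TTT GCA GCG GTA AGT — ATG at 26, stop TGA at 32 → 9 nt.
Frame 3: ACG CGT CAT GCA CTA GCA TCT ACA TGG TAT GAC TTA CCT TTG CAG CGG TAA — no ATG→stop ORF.
Largest ORF found is 3 codons < 4, so no.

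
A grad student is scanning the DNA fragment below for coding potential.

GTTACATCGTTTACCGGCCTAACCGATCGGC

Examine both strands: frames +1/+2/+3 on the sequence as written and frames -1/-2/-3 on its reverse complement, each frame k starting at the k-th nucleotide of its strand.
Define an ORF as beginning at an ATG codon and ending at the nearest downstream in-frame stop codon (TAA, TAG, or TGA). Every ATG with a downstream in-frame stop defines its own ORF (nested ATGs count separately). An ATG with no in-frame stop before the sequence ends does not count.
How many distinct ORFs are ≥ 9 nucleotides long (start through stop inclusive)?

0

Reverse complement (5'→3'): GCCGATCGGTTAGGCCGGTAAACGATGTAAC
Frame +1: GTT ACA TCG TTT ACC GGC CTA ACC GAT CGG — no ATG→stop ORF.
Frame +2: TTA CAT CGT TTA CCG GCC TAA CCG ATC GGC — no ATG→stop ORF.
Frame +3: TAC ATC GTT TAC CGG CCT AAC CGA TCG — no ATG→stop ORF.
Frame -1: GCC GAT CGG TTA GGC CGG TAA ACG ATG TAA — ATG at 25, stop TAA at 28 → 6 nt.
Frame -2: CCG ATC GGT TAG GCC GGT AAA CGA TGT AAC — no ATG→stop ORF.
Frame -3: CGA TCG GTT AGG CCG GTA AAC GAT GTA — no ATG→stop ORF.
No ORF reaches 9 nucleotides. Count = 0.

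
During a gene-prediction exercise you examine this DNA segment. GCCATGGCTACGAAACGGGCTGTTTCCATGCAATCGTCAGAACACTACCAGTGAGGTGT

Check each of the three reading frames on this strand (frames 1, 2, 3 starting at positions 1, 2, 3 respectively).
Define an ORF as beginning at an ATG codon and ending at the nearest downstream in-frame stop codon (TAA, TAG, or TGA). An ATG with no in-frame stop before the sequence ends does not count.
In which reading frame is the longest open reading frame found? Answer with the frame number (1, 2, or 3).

1

Frame 1: GCC ATG GCT ACG AAA CGG GCT GTT TCC ATG CAA TCG TCA GAA CAC TAC CAG TGA GGT — ATG at 4, stop TGA at 52 → 51 nt; ATG at 28, stop TGA at 52 → 27 nt.
Frame 2: CCA TGG CTA CGA AAC GGG CTG TTT CCA TGC AAT CGT CAG AAC ACT ACC AGT GAG GTG — no ATG→stop ORF.
Frame 3: CAT GGC TAC GAA ACG GGC TGT TTC CAT GCA ATC GTC AGA ACA CTA CCA GTG AGG TGT — no ATG→stop ORF.
Longest ORF is 51 nt in frame 1 (positions 4–54).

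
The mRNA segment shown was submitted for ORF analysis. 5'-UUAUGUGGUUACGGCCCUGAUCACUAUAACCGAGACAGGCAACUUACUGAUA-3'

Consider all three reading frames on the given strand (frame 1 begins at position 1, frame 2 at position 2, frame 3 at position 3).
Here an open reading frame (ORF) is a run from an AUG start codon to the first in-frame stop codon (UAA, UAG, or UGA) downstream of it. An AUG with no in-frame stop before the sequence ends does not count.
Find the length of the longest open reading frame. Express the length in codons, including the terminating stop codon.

6

Frame 1: UUA UGU GGU UAC GGC CCU GAU CAC UAU AAC CGA GAC AGG CAA CUU ACU GAU — no AUG→stop ORF.
Frame 2: UAU GUG GUU ACG GCC CUG AUC ACU AUA ACC GAG ACA GGC AAC UUA CUG AUA — no AUG→stop ORF.
Frame 3: AUG UGG UUA CGG CCC UGA UCA CUA UAA CCG AGA CAG GCA ACU UAC UGA — AUG at 3, stop UGA at 18 → 18 nt.
Longest: frame 3, positions 3–20, 18 nt = 6 codons = 5 aa. → 6 codons.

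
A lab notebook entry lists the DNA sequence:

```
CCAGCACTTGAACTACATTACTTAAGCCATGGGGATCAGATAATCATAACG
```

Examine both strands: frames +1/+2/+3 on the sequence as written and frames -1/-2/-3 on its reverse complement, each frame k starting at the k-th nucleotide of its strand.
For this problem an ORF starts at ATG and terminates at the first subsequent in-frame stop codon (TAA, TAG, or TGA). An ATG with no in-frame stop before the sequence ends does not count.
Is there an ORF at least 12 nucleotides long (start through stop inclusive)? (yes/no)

yes

Reverse complement (5'→3'): CGTTATGATTATCTGATCCCCATGGCTTAAGTAATGTAGTTCAAGTGCTGG
Frame +1: CCA GCA CTT GAA CTA CAT TAC TTA AGC CAT GGG GAT CAG ATA ATC ATA ACG — no ATG→stop ORF.
Frame +2: CAG CAC TTG AAC TAC ATT ACT TAA GCC ATG GGG ATC AGA TAA TCA TAA — ATG at 29, stop TAA at 41 → 15 nt.
Frame +3: AGC ACT TGA ACT ACA TTA CTT AAG CCA TGG GGA TCA GAT AAT CAT AAC — no ATG→stop ORF.
Frame -1: CGT TAT GAT TAT CTG ATC CCC ATG GCT TAA GTA ATG TAG TTC AAG TGC TGG — ATG at 22, stop TAA at 28 → 9 nt; ATG at 34, stop TAG at 37 → 6 nt.
Frame -2: GTT ATG ATT ATC TGA TCC CCA TGG CTT AAG TAA TGT AGT TCA AGT GCT — ATG at 5, stop TGA at 14 → 12 nt.
Frame -3: TTA TGA TTA TCT GAT CCC CAT GGC TTA AGT AAT GTA GTT CAA GTG CTG — no ATG→stop ORF.
Frame +2 has an ORF of 15 nucleotides (positions 29–43) ≥ 12, so yes.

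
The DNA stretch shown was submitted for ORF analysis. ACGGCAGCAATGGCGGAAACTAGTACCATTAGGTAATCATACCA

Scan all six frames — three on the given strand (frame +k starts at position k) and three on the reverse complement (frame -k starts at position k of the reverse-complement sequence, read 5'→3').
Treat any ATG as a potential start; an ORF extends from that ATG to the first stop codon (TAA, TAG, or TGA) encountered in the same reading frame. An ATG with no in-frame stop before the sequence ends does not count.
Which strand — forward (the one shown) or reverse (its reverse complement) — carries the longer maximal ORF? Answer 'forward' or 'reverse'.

forward

Reverse complement (5'→3'): TGGTATGATTACCTAATGGTACTAGTTTCCGCCATTGCTGCCGT
Frame +1: ACG GCA GCA ATG GCG GAA ACT AGT ACC ATT AGG TAA TCA TAC — ATG at 10, stop TAA at 34 → 27 nt.
Frame +2: CGG CAG CAA TGG CGG AAA CTA GTA CCA TTA GGT AAT CAT ACC — no ATG→stop ORF.
Frame +3: GGC AGC AAT GGC GGA AAC TAG TAC CAT TAG GTA ATC ATA CCA — no ATG→stop ORF.
Frame -1: TGG TAT GAT TAC CTA ATG GTA CTA GTT TCC GCC ATT GCT GCC — no ATG→stop ORF.
Frame -2: GGT ATG ATT ACC TAA TGG TAC TAG TTT CCG CCA TTG CTG CCG — ATG at 5, stop TAA at 14 → 12 nt.
Frame -3: GTA TGA TTA CCT AAT GGT ACT AGT TTC CGC CAT TGC TGC CGT — no ATG→stop ORF.
Forward-strand max 27 nt; reverse-strand max 12 nt. The forward strand has the longer ORF.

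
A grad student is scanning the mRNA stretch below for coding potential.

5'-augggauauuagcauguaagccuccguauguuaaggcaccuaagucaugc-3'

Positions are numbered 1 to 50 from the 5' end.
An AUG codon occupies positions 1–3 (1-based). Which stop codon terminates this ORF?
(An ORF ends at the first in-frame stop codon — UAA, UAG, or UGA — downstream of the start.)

UAG

Codons from position 1: AUG (1–3), GGA (4–6), UAU (7–9), UAG (10–12).
The first in-frame stop codon is UAG.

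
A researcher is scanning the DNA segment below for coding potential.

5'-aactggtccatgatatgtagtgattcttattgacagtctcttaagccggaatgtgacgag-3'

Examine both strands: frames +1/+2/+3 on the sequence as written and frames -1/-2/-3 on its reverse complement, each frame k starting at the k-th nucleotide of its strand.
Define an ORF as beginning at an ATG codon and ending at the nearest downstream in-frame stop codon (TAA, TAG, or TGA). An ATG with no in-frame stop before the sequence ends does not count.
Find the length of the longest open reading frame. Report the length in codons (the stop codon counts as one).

Reverse complement (5'→3'): CTCGTCACATTCCGGCTTAAGAGACTGTCAATAAGAATCACTACATATCATGGACCAGTT
Frame +1: AAC TGG TCC ATG ATA TGT AGT GAT TCT TAT TGA CAG TCT CTT AAG CCG GAA TGT GAC GAG — ATG at 10, stop TGA at 31 → 24 nt.
Frame +2: ACT GGT CCA TGA TAT GTA GTG ATT CTT ATT GAC AGT CTC TTA AGC CGG AAT GTG ACG — no ATG→stop ORF.
Frame +3: CTG GTC CAT GAT ATG TAG TGA TTC TTA TTG ACA GTC TCT TAA GCC GGA ATG TGA CGA — ATG at 15, stop TAG at 18 → 6 nt; ATG at 51, stop TGA at 54 → 6 nt.
Frame -1: CTC GTC ACA TTC CGG CTT AAG AGA CTG TCA ATA AGA ATC ACT ACA TAT CAT GGA CCA GTT — no ATG→stop ORF.
Frame -2: TCG TCA CAT TCC GGC TTA AGA GAC TGT CAA TAA GAA TCA CTA CAT ATC ATG GAC CAG — no ATG→stop ORF.
Frame -3: CGT CAC ATT CCG GCT TAA GAG ACT GTC AAT AAG AAT CAC TAC ATA TCA TGG ACC AGT — no ATG→stop ORF.
Longest: frame +1, positions 10–33, 24 nt = 8 codons = 7 aa. → 8 codons.

8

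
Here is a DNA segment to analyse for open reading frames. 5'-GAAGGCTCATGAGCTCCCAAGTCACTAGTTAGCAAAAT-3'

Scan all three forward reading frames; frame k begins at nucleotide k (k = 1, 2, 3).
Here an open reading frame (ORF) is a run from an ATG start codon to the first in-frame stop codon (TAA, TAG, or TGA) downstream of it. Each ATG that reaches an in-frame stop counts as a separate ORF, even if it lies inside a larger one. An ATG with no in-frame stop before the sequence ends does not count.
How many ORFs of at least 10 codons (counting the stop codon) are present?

0

Frame 1: GAA GGC TCA TGA GCT CCC AAG TCA CTA GTT AGC AAA — no ATG→stop ORF.
Frame 2: AAG GCT CAT GAG CTC CCA AGT CAC TAG TTA GCA AAA — no ATG→stop ORF.
Frame 3: AGG CTC ATG AGC TCC CAA GTC ACT AGT TAG CAA AAT — ATG at 9, stop TAG at 30 → 24 nt.
No ORF reaches 10 codons. Count = 0.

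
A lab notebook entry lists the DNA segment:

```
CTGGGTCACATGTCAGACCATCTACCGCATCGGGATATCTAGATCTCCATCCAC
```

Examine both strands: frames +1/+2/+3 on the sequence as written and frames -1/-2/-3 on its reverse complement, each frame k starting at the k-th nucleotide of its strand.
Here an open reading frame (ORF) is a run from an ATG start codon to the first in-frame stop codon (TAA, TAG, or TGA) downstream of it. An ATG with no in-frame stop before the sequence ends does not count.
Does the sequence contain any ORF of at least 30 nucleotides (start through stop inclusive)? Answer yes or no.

yes

Reverse complement (5'→3'): GTGGATGGAGATCTAGATATCCCGATGCGGTAGATGGTCTGACATGTGACCCAG
Frame +1: CTG GGT CAC ATG TCA GAC CAT CTA CCG CAT CGG GAT ATC TAG ATC TCC ATC CAC — ATG at 10, stop TAG at 40 → 33 nt.
Frame +2: TGG GTC ACA TGT CAG ACC ATC TAC CGC ATC GGG ATA TCT AGA TCT CCA TCC — no ATG→stop ORF.
Frame +3: GGG TCA CAT GTC AGA CCA TCT ACC GCA TCG GGA TAT CTA GAT CTC CAT CCA — no ATG→stop ORF.
Frame -1: GTG GAT GGA GAT CTA GAT ATC CCG ATG CGG TAG ATG GTC TGA CAT GTG ACC CAG — ATG at 25, stop TAG at 31 → 9 nt; ATG at 34, stop TGA at 40 → 9 nt.
Frame -2: TGG ATG GAG ATC TAG ATA TCC CGA TGC GGT AGA TGG TCT GAC ATG TGA CCC — ATG at 5, stop TAG at 14 → 12 nt; ATG at 44, stop TGA at 47 → 6 nt.
Frame -3: GGA TGG AGA TCT AGA TAT CCC GAT GCG GTA GAT GGT CTG ACA TGT GAC CCA — no ATG→stop ORF.
Frame +1 has an ORF of 33 nucleotides (positions 10–42) ≥ 30, so yes.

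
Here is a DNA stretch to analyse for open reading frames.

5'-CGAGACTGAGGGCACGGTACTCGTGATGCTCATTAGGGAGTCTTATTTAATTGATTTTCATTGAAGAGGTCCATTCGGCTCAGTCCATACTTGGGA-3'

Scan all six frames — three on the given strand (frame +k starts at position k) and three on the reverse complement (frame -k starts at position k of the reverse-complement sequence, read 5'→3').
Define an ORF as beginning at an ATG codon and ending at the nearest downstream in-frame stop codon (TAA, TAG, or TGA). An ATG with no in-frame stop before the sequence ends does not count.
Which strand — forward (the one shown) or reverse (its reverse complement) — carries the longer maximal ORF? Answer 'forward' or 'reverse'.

Reverse complement (5'→3'): TCCCAAGTATGGACTGAGCCGAATGGACCTCTTCAATGAAAATCAATTAAATAAGACTCCCTAATGAGCATCACGAGTACCGTGCCCTCAGTCTCG
Frame +1: CGA GAC TGA GGG CAC GGT ACT CGT GAT GCT CAT TAG GGA GTC TTA TTT AAT TGA TTT TCA TTG AAG AGG TCC ATT CGG CTC AGT CCA TAC TTG GGA — no ATG→stop ORF.
Frame +2: GAG ACT GAG GGC ACG GTA CTC GTG ATG CTC ATT AGG GAG TCT TAT TTA ATT GAT TTT CAT TGA AGA GGT CCA TTC GGC TCA GTC CAT ACT TGG — ATG at 26, stop TGA at 62 → 39 nt.
Frame +3: AGA CTG AGG GCA CGG TAC TCG TGA TGC TCA TTA GGG AGT CTT ATT TAA TTG ATT TTC ATT GAA GAG GTC CAT TCG GCT CAG TCC ATA CTT GGG — no ATG→stop ORF.
Frame -1: TCC CAA GTA TGG ACT GAG CCG AAT GGA CCT CTT CAA TGA AAA TCA ATT AAA TAA GAC TCC CTA ATG AGC ATC ACG AGT ACC GTG CCC TCA GTC TCG — no ATG→stop ORF.
Frame -2: CCC AAG TAT GGA CTG AGC CGA ATG GAC CTC TTC AAT GAA AAT CAA TTA AAT AAG ACT CCC TAA TGA GCA TCA CGA GTA CCG TGC CCT CAG TCT — ATG at 23, stop TAA at 62 → 42 nt.
Frame -3: CCA AGT ATG GAC TGA GCC GAA TGG ACC TCT TCA ATG AAA ATC AAT TAA ATA AGA CTC CCT AAT GAG CAT CAC GAG TAC CGT GCC CTC AGT CTC — ATG at 9, stop TGA at 15 → 9 nt; ATG at 36, stop TAA at 48 → 15 nt.
Forward-strand max 39 nt; reverse-strand max 42 nt. The reverse strand has the longer ORF.

reverse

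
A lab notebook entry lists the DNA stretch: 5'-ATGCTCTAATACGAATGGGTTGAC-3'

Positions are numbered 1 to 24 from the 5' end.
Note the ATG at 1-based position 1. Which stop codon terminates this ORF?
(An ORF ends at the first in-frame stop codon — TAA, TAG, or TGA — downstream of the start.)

Codons from position 1: ATG (1–3), CTC (4–6), TAA (7–9).
The first in-frame stop codon is TAA.

TAA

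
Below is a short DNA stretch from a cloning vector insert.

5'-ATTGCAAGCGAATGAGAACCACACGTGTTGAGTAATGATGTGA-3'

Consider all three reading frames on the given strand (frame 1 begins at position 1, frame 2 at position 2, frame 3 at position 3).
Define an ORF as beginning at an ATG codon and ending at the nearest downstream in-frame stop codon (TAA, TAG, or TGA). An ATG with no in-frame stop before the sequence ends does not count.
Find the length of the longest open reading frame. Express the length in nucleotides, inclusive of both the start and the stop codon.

Frame 1: ATT GCA AGC GAA TGA GAA CCA CAC GTG TTG AGT AAT GAT GTG — no ATG→stop ORF.
Frame 2: TTG CAA GCG AAT GAG AAC CAC ACG TGT TGA GTA ATG ATG TGA — ATG at 35, stop TGA at 41 → 9 nt; ATG at 38, stop TGA at 41 → 6 nt.
Frame 3: TGC AAG CGA ATG AGA ACC ACA CGT GTT GAG TAA TGA TGT — ATG at 12, stop TAA at 33 → 24 nt.
Longest: frame 3, positions 12–35, 24 nt = 8 codons = 7 aa. → 24 nucleotides.

24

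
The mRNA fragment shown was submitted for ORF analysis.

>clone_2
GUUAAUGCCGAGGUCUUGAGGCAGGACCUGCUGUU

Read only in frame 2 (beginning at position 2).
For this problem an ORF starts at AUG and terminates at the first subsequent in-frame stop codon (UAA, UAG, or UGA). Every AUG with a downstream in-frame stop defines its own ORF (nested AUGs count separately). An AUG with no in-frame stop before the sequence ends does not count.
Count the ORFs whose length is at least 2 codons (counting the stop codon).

1

Frame 2: UUA AUG CCG AGG UCU UGA GGC AGG ACC UGC UGU — AUG at 5, stop UGA at 17 → 15 nt.
ORFs ≥ 2 codons: frame 2 5–19 (5 codons). Count = 1.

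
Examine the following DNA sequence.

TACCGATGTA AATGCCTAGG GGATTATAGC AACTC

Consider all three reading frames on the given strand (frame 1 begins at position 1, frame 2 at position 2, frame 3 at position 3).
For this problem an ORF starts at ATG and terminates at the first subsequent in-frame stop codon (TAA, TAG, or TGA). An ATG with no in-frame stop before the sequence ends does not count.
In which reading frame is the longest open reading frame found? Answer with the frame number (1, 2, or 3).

Frame 1: TAC CGA TGT AAA TGC CTA GGG GAT TAT AGC AAC — no ATG→stop ORF.
Frame 2: ACC GAT GTA AAT GCC TAG GGG ATT ATA GCA ACT — no ATG→stop ORF.
Frame 3: CCG ATG TAA ATG CCT AGG GGA TTA TAG CAA CTC — ATG at 6, stop TAA at 9 → 6 nt; ATG at 12, stop TAG at 27 → 18 nt.
Longest ORF is 18 nt in frame 3 (positions 12–29).

3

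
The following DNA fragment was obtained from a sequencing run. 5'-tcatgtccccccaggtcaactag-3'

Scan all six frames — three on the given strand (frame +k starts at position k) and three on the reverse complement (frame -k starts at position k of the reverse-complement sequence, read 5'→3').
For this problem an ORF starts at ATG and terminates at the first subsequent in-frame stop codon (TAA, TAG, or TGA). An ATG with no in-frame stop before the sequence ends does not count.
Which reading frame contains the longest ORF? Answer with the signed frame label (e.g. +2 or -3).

+3

Reverse complement (5'→3'): CTAGTTGACCTGGGGGGACATGA
Frame +1: TCA TGT CCC CCC AGG TCA ACT — no ATG→stop ORF.
Frame +2: CAT GTC CCC CCA GGT CAA CTA — no ATG→stop ORF.
Frame +3: ATG TCC CCC CAG GTC AAC TAG — ATG at 3, stop TAG at 21 → 21 nt.
Frame -1: CTA GTT GAC CTG GGG GGA CAT — no ATG→stop ORF.
Frame -2: TAG TTG ACC TGG GGG GAC ATG — no ATG→stop ORF.
Frame -3: AGT TGA CCT GGG GGG ACA TGA — no ATG→stop ORF.
Longest ORF is 21 nt in frame +3 (positions 3–23).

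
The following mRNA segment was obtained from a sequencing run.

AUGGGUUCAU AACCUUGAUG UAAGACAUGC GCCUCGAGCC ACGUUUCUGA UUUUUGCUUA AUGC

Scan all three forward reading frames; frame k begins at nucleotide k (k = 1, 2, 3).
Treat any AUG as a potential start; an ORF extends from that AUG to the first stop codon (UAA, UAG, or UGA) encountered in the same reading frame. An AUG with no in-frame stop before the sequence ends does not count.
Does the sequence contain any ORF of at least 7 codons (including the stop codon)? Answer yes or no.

Frame 1: AUG GGU UCA UAA CCU UGA UGU AAG ACA UGC GCC UCG AGC CAC GUU UCU GAU UUU UGC UUA AUG — AUG at 1, stop UAA at 10 → 12 nt.
Frame 2: UGG GUU CAU AAC CUU GAU GUA AGA CAU GCG CCU CGA GCC ACG UUU CUG AUU UUU GCU UAA UGC — no AUG→stop ORF.
Frame 3: GGG UUC AUA ACC UUG AUG UAA GAC AUG CGC CUC GAG CCA CGU UUC UGA UUU UUG CUU AAU — AUG at 18, stop UAA at 21 → 6 nt; AUG at 27, stop UGA at 48 → 24 nt.
Frame 3 has an ORF of 8 codons (positions 27–50) ≥ 7, so yes.

yes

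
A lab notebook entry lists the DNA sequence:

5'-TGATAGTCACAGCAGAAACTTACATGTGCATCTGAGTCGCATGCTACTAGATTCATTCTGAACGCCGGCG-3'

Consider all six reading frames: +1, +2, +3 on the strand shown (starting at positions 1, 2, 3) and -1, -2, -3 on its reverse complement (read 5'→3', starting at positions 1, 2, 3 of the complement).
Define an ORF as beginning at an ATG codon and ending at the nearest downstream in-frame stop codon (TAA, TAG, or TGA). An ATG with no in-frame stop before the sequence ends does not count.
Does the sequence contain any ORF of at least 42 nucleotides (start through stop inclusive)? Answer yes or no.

Reverse complement (5'→3'): CGCCGGCGTTCAGAATGAATCTAGTAGCATGCGACTCAGATGCACATGTAAGTTTCTGCTGTGACTATCA
Frame +1: TGA TAG TCA CAG CAG AAA CTT ACA TGT GCA TCT GAG TCG CAT GCT ACT AGA TTC ATT CTG AAC GCC GGC — no ATG→stop ORF.
Frame +2: GAT AGT CAC AGC AGA AAC TTA CAT GTG CAT CTG AGT CGC ATG CTA CTA GAT TCA TTC TGA ACG CCG GCG — ATG at 41, stop TGA at 59 → 21 nt.
Frame +3: ATA GTC ACA GCA GAA ACT TAC ATG TGC ATC TGA GTC GCA TGC TAC TAG ATT CAT TCT GAA CGC CGG — ATG at 24, stop TGA at 33 → 12 nt.
Frame -1: CGC CGG CGT TCA GAA TGA ATC TAG TAG CAT GCG ACT CAG ATG CAC ATG TAA GTT TCT GCT GTG ACT ATC — ATG at 40, stop TAA at 49 → 12 nt; ATG at 46, stop TAA at 49 → 6 nt.
Frame -2: GCC GGC GTT CAG AAT GAA TCT AGT AGC ATG CGA CTC AGA TGC ACA TGT AAG TTT CTG CTG TGA CTA TCA — ATG at 29, stop TGA at 62 → 36 nt.
Frame -3: CCG GCG TTC AGA ATG AAT CTA GTA GCA TGC GAC TCA GAT GCA CAT GTA AGT TTC TGC TGT GAC TAT — no ATG→stop ORF.
Largest ORF found is 36 nucleotides < 42, so no.

no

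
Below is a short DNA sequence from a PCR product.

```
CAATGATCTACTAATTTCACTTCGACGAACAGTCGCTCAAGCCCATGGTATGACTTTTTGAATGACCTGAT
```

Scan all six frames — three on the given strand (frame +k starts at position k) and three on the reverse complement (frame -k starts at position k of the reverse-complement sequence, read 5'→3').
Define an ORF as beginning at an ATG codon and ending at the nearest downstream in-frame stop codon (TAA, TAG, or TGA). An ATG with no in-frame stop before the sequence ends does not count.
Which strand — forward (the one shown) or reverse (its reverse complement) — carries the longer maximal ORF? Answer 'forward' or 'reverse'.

reverse

Reverse complement (5'→3'): ATCAGGTCATTCAAAAAGTCATACCATGGGCTTGAGCGACTGTTCGTCGAAGTGAAATTAGTAGATCATTG
Frame +1: CAA TGA TCT ACT AAT TTC ACT TCG ACG AAC AGT CGC TCA AGC CCA TGG TAT GAC TTT TTG AAT GAC CTG — no ATG→stop ORF.
Frame +2: AAT GAT CTA CTA ATT TCA CTT CGA CGA ACA GTC GCT CAA GCC CAT GGT ATG ACT TTT TGA ATG ACC TGA — ATG at 50, stop TGA at 59 → 12 nt; ATG at 62, stop TGA at 68 → 9 nt.
Frame +3: ATG ATC TAC TAA TTT CAC TTC GAC GAA CAG TCG CTC AAG CCC ATG GTA TGA CTT TTT GAA TGA CCT GAT — ATG at 3, stop TAA at 12 → 12 nt; ATG at 45, stop TGA at 51 → 9 nt.
Frame -1: ATC AGG TCA TTC AAA AAG TCA TAC CAT GGG CTT GAG CGA CTG TTC GTC GAA GTG AAA TTA GTA GAT CAT — no ATG→stop ORF.
Frame -2: TCA GGT CAT TCA AAA AGT CAT ACC ATG GGC TTG AGC GAC TGT TCG TCG AAG TGA AAT TAG TAG ATC ATT — ATG at 26, stop TGA at 53 → 30 nt.
Frame -3: CAG GTC ATT CAA AAA GTC ATA CCA TGG GCT TGA GCG ACT GTT CGT CGA AGT GAA ATT AGT AGA TCA TTG — no ATG→stop ORF.
Forward-strand max 12 nt; reverse-strand max 30 nt. The reverse strand has the longer ORF.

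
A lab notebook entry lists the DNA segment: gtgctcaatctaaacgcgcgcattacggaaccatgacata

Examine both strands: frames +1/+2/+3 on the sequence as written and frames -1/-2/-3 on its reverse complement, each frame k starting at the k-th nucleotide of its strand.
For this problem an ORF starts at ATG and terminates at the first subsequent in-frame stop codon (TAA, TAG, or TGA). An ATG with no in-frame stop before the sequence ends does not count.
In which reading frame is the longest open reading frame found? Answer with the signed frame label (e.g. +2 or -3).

-2

Reverse complement (5'→3'): TATGTCATGGTTCCGTAATGCGCGCGTTTAGATTGAGCAC
Frame +1: GTG CTC AAT CTA AAC GCG CGC ATT ACG GAA CCA TGA CAT — no ATG→stop ORF.
Frame +2: TGC TCA ATC TAA ACG CGC GCA TTA CGG AAC CAT GAC ATA — no ATG→stop ORF.
Frame +3: GCT CAA TCT AAA CGC GCG CAT TAC GGA ACC ATG ACA — no ATG→stop ORF.
Frame -1: TAT GTC ATG GTT CCG TAA TGC GCG CGT TTA GAT TGA GCA — ATG at 7, stop TAA at 16 → 12 nt.
Frame -2: ATG TCA TGG TTC CGT AAT GCG CGC GTT TAG ATT GAG CAC — ATG at 2, stop TAG at 29 → 30 nt.
Frame -3: TGT CAT GGT TCC GTA ATG CGC GCG TTT AGA TTG AGC — no ATG→stop ORF.
Longest ORF is 30 nt in frame -2 (positions 2–31).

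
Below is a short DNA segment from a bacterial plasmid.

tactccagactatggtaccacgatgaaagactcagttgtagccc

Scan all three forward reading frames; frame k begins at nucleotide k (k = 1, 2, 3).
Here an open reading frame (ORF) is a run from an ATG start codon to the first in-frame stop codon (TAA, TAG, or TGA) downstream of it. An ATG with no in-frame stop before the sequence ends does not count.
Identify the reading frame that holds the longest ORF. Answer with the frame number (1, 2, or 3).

Frame 1: TAC TCC AGA CTA TGG TAC CAC GAT GAA AGA CTC AGT TGT AGC — no ATG→stop ORF.
Frame 2: ACT CCA GAC TAT GGT ACC ACG ATG AAA GAC TCA GTT GTA GCC — no ATG→stop ORF.
Frame 3: CTC CAG ACT ATG GTA CCA CGA TGA AAG ACT CAG TTG TAG CCC — ATG at 12, stop TGA at 24 → 15 nt.
Longest ORF is 15 nt in frame 3 (positions 12–26).

3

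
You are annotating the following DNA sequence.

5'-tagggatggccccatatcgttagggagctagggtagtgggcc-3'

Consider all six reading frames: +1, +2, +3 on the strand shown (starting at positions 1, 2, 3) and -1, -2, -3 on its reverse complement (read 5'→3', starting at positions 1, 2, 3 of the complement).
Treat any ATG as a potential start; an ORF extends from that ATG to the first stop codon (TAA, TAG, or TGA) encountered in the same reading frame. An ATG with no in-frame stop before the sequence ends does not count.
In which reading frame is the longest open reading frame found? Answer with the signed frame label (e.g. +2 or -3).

+3

Reverse complement (5'→3'): GGCCCACTACCCTAGCTCCCTAACGATATGGGGCCATCCCTA
Frame +1: TAG GGA TGG CCC CAT ATC GTT AGG GAG CTA GGG TAG TGG GCC — no ATG→stop ORF.
Frame +2: AGG GAT GGC CCC ATA TCG TTA GGG AGC TAG GGT AGT GGG — no ATG→stop ORF.
Frame +3: GGG ATG GCC CCA TAT CGT TAG GGA GCT AGG GTA GTG GGC — ATG at 6, stop TAG at 21 → 18 nt.
Frame -1: GGC CCA CTA CCC TAG CTC CCT AAC GAT ATG GGG CCA TCC CTA — no ATG→stop ORF.
Frame -2: GCC CAC TAC CCT AGC TCC CTA ACG ATA TGG GGC CAT CCC — no ATG→stop ORF.
Frame -3: CCC ACT ACC CTA GCT CCC TAA CGA TAT GGG GCC ATC CCT — no ATG→stop ORF.
Longest ORF is 18 nt in frame +3 (positions 6–23).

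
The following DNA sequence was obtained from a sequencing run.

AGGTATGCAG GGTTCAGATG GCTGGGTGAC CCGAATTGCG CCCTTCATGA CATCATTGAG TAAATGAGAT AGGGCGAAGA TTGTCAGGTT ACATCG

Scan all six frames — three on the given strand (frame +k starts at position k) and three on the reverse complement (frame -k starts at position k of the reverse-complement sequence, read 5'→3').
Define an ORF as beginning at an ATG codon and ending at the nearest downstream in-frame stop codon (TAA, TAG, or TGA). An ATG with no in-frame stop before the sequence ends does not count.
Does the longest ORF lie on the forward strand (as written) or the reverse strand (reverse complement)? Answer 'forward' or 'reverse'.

Reverse complement (5'→3'): CGATGTAACCTGACAATCTTCGCCCTATCTCATTTACTCAATGATGTCATGAAGGGCGCAATTCGGGTCACCCAGCCATCTGAACCCTGCATACCT
Frame +1: AGG TAT GCA GGG TTC AGA TGG CTG GGT GAC CCG AAT TGC GCC CTT CAT GAC ATC ATT GAG TAA ATG AGA TAG GGC GAA GAT TGT CAG GTT ACA TCG — ATG at 64, stop TAG at 70 → 9 nt.
Frame +2: GGT ATG CAG GGT TCA GAT GGC TGG GTG ACC CGA ATT GCG CCC TTC ATG ACA TCA TTG AGT AAA TGA GAT AGG GCG AAG ATT GTC AGG TTA CAT — ATG at 5, stop TGA at 65 → 63 nt; ATG at 47, stop TGA at 65 → 21 nt.
Frame +3: GTA TGC AGG GTT CAG ATG GCT GGG TGA CCC GAA TTG CGC CCT TCA TGA CAT CAT TGA GTA AAT GAG ATA GGG CGA AGA TTG TCA GGT TAC ATC — ATG at 18, stop TGA at 27 → 12 nt.
Frame -1: CGA TGT AAC CTG ACA ATC TTC GCC CTA TCT CAT TTA CTC AAT GAT GTC ATG AAG GGC GCA ATT CGG GTC ACC CAG CCA TCT GAA CCC TGC ATA CCT — no ATG→stop ORF.
Frame -2: GAT GTA ACC TGA CAA TCT TCG CCC TAT CTC ATT TAC TCA ATG ATG TCA TGA AGG GCG CAA TTC GGG TCA CCC AGC CAT CTG AAC CCT GCA TAC — ATG at 41, stop TGA at 50 → 12 nt; ATG at 44, stop TGA at 50 → 9 nt.
Frame -3: ATG TAA CCT GAC AAT CTT CGC CCT ATC TCA TTT ACT CAA TGA TGT CAT GAA GGG CGC AAT TCG GGT CAC CCA GCC ATC TGA ACC CTG CAT ACC — ATG at 3, stop TAA at 6 → 6 nt.
Forward-strand max 63 nt; reverse-strand max 12 nt. The forward strand has the longer ORF.

forward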